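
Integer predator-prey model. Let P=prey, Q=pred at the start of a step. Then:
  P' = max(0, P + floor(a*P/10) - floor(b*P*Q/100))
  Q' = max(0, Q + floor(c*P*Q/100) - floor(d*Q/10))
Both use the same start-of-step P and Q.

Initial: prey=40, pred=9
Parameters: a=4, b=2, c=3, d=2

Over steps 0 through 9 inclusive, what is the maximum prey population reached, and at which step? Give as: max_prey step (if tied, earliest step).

Answer: 51 2

Derivation:
Step 1: prey: 40+16-7=49; pred: 9+10-1=18
Step 2: prey: 49+19-17=51; pred: 18+26-3=41
Step 3: prey: 51+20-41=30; pred: 41+62-8=95
Step 4: prey: 30+12-57=0; pred: 95+85-19=161
Step 5: prey: 0+0-0=0; pred: 161+0-32=129
Step 6: prey: 0+0-0=0; pred: 129+0-25=104
Step 7: prey: 0+0-0=0; pred: 104+0-20=84
Step 8: prey: 0+0-0=0; pred: 84+0-16=68
Step 9: prey: 0+0-0=0; pred: 68+0-13=55
Max prey = 51 at step 2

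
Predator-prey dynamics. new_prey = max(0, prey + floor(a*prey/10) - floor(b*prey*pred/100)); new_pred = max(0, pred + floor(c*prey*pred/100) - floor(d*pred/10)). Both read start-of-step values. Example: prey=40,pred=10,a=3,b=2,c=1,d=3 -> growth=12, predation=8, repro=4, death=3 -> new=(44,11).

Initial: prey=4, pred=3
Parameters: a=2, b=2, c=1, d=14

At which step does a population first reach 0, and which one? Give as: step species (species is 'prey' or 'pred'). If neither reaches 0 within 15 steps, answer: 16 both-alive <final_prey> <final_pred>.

Step 1: prey: 4+0-0=4; pred: 3+0-4=0
First extinction: pred at step 1

Answer: 1 pred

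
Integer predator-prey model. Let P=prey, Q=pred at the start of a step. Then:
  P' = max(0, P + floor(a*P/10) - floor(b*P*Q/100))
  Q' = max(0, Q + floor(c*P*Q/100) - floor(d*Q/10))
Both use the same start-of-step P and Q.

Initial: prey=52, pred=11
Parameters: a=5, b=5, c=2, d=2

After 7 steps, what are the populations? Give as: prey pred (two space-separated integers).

Answer: 0 20

Derivation:
Step 1: prey: 52+26-28=50; pred: 11+11-2=20
Step 2: prey: 50+25-50=25; pred: 20+20-4=36
Step 3: prey: 25+12-45=0; pred: 36+18-7=47
Step 4: prey: 0+0-0=0; pred: 47+0-9=38
Step 5: prey: 0+0-0=0; pred: 38+0-7=31
Step 6: prey: 0+0-0=0; pred: 31+0-6=25
Step 7: prey: 0+0-0=0; pred: 25+0-5=20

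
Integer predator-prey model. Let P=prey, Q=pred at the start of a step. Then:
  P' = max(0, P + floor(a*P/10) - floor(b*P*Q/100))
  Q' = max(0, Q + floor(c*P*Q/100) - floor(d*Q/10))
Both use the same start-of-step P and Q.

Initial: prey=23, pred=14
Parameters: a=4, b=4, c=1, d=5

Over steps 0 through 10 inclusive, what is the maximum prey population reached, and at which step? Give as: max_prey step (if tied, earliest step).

Answer: 119 10

Derivation:
Step 1: prey: 23+9-12=20; pred: 14+3-7=10
Step 2: prey: 20+8-8=20; pred: 10+2-5=7
Step 3: prey: 20+8-5=23; pred: 7+1-3=5
Step 4: prey: 23+9-4=28; pred: 5+1-2=4
Step 5: prey: 28+11-4=35; pred: 4+1-2=3
Step 6: prey: 35+14-4=45; pred: 3+1-1=3
Step 7: prey: 45+18-5=58; pred: 3+1-1=3
Step 8: prey: 58+23-6=75; pred: 3+1-1=3
Step 9: prey: 75+30-9=96; pred: 3+2-1=4
Step 10: prey: 96+38-15=119; pred: 4+3-2=5
Max prey = 119 at step 10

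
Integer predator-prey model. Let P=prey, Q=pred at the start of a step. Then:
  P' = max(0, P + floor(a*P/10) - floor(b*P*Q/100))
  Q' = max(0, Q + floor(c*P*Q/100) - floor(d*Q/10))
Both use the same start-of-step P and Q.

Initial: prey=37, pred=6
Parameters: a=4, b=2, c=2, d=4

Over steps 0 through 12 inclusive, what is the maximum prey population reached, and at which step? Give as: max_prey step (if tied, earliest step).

Step 1: prey: 37+14-4=47; pred: 6+4-2=8
Step 2: prey: 47+18-7=58; pred: 8+7-3=12
Step 3: prey: 58+23-13=68; pred: 12+13-4=21
Step 4: prey: 68+27-28=67; pred: 21+28-8=41
Step 5: prey: 67+26-54=39; pred: 41+54-16=79
Step 6: prey: 39+15-61=0; pred: 79+61-31=109
Step 7: prey: 0+0-0=0; pred: 109+0-43=66
Step 8: prey: 0+0-0=0; pred: 66+0-26=40
Step 9: prey: 0+0-0=0; pred: 40+0-16=24
Step 10: prey: 0+0-0=0; pred: 24+0-9=15
Step 11: prey: 0+0-0=0; pred: 15+0-6=9
Step 12: prey: 0+0-0=0; pred: 9+0-3=6
Max prey = 68 at step 3

Answer: 68 3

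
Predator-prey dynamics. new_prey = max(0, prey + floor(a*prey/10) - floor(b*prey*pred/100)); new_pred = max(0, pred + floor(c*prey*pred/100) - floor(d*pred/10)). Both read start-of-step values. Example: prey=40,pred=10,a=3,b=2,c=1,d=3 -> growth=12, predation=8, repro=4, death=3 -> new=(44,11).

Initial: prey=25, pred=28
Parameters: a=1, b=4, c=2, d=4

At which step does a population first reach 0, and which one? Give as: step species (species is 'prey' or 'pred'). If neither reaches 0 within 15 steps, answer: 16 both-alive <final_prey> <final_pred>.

Answer: 1 prey

Derivation:
Step 1: prey: 25+2-28=0; pred: 28+14-11=31
First extinction: prey at step 1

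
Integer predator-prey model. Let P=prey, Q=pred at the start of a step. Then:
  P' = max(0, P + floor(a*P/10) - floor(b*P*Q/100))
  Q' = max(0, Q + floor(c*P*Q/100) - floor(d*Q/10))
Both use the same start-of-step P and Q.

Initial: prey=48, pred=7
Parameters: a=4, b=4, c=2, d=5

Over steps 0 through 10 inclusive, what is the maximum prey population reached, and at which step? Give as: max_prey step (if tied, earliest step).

Step 1: prey: 48+19-13=54; pred: 7+6-3=10
Step 2: prey: 54+21-21=54; pred: 10+10-5=15
Step 3: prey: 54+21-32=43; pred: 15+16-7=24
Step 4: prey: 43+17-41=19; pred: 24+20-12=32
Step 5: prey: 19+7-24=2; pred: 32+12-16=28
Step 6: prey: 2+0-2=0; pred: 28+1-14=15
Step 7: prey: 0+0-0=0; pred: 15+0-7=8
Step 8: prey: 0+0-0=0; pred: 8+0-4=4
Step 9: prey: 0+0-0=0; pred: 4+0-2=2
Step 10: prey: 0+0-0=0; pred: 2+0-1=1
Max prey = 54 at step 1

Answer: 54 1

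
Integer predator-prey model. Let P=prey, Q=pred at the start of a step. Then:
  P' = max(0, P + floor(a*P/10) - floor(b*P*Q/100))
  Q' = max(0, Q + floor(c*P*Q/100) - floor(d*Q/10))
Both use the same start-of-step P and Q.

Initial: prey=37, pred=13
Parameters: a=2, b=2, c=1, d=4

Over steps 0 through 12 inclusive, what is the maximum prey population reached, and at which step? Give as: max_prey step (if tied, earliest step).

Answer: 43 12

Derivation:
Step 1: prey: 37+7-9=35; pred: 13+4-5=12
Step 2: prey: 35+7-8=34; pred: 12+4-4=12
Step 3: prey: 34+6-8=32; pred: 12+4-4=12
Step 4: prey: 32+6-7=31; pred: 12+3-4=11
Step 5: prey: 31+6-6=31; pred: 11+3-4=10
Step 6: prey: 31+6-6=31; pred: 10+3-4=9
Step 7: prey: 31+6-5=32; pred: 9+2-3=8
Step 8: prey: 32+6-5=33; pred: 8+2-3=7
Step 9: prey: 33+6-4=35; pred: 7+2-2=7
Step 10: prey: 35+7-4=38; pred: 7+2-2=7
Step 11: prey: 38+7-5=40; pred: 7+2-2=7
Step 12: prey: 40+8-5=43; pred: 7+2-2=7
Max prey = 43 at step 12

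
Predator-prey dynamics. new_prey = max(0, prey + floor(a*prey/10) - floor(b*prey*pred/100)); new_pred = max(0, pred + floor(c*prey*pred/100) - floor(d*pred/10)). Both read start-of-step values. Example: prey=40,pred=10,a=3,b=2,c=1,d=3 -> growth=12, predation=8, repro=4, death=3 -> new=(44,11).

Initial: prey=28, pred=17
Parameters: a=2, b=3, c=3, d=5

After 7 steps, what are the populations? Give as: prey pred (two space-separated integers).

Step 1: prey: 28+5-14=19; pred: 17+14-8=23
Step 2: prey: 19+3-13=9; pred: 23+13-11=25
Step 3: prey: 9+1-6=4; pred: 25+6-12=19
Step 4: prey: 4+0-2=2; pred: 19+2-9=12
Step 5: prey: 2+0-0=2; pred: 12+0-6=6
Step 6: prey: 2+0-0=2; pred: 6+0-3=3
Step 7: prey: 2+0-0=2; pred: 3+0-1=2

Answer: 2 2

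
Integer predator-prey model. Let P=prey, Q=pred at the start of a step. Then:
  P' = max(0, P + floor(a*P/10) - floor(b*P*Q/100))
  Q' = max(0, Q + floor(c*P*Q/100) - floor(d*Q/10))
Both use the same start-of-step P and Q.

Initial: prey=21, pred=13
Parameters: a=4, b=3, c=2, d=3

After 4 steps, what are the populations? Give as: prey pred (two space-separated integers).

Step 1: prey: 21+8-8=21; pred: 13+5-3=15
Step 2: prey: 21+8-9=20; pred: 15+6-4=17
Step 3: prey: 20+8-10=18; pred: 17+6-5=18
Step 4: prey: 18+7-9=16; pred: 18+6-5=19

Answer: 16 19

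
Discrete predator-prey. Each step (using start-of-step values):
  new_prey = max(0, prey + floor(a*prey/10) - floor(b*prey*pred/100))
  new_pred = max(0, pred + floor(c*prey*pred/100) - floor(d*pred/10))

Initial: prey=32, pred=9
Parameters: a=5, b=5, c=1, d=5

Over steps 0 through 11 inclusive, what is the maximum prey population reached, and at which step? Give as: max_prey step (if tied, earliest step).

Step 1: prey: 32+16-14=34; pred: 9+2-4=7
Step 2: prey: 34+17-11=40; pred: 7+2-3=6
Step 3: prey: 40+20-12=48; pred: 6+2-3=5
Step 4: prey: 48+24-12=60; pred: 5+2-2=5
Step 5: prey: 60+30-15=75; pred: 5+3-2=6
Step 6: prey: 75+37-22=90; pred: 6+4-3=7
Step 7: prey: 90+45-31=104; pred: 7+6-3=10
Step 8: prey: 104+52-52=104; pred: 10+10-5=15
Step 9: prey: 104+52-78=78; pred: 15+15-7=23
Step 10: prey: 78+39-89=28; pred: 23+17-11=29
Step 11: prey: 28+14-40=2; pred: 29+8-14=23
Max prey = 104 at step 7

Answer: 104 7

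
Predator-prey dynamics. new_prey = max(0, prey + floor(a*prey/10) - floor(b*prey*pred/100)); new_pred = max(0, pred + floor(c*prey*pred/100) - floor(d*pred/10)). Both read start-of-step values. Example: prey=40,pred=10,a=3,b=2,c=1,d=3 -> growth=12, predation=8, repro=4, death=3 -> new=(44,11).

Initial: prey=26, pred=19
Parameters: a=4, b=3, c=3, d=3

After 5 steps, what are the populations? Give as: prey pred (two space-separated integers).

Answer: 1 22

Derivation:
Step 1: prey: 26+10-14=22; pred: 19+14-5=28
Step 2: prey: 22+8-18=12; pred: 28+18-8=38
Step 3: prey: 12+4-13=3; pred: 38+13-11=40
Step 4: prey: 3+1-3=1; pred: 40+3-12=31
Step 5: prey: 1+0-0=1; pred: 31+0-9=22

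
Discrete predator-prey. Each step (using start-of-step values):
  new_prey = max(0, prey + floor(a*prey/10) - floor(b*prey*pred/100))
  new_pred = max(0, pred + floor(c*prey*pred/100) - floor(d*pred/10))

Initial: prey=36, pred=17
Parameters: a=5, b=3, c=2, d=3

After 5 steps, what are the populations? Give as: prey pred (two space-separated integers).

Step 1: prey: 36+18-18=36; pred: 17+12-5=24
Step 2: prey: 36+18-25=29; pred: 24+17-7=34
Step 3: prey: 29+14-29=14; pred: 34+19-10=43
Step 4: prey: 14+7-18=3; pred: 43+12-12=43
Step 5: prey: 3+1-3=1; pred: 43+2-12=33

Answer: 1 33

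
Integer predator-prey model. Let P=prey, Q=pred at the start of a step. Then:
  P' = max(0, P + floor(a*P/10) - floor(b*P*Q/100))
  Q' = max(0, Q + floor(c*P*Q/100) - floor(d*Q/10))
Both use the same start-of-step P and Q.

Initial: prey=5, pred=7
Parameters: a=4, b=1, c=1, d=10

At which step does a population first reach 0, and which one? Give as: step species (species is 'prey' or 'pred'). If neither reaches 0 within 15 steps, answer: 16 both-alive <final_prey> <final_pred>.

Answer: 1 pred

Derivation:
Step 1: prey: 5+2-0=7; pred: 7+0-7=0
First extinction: pred at step 1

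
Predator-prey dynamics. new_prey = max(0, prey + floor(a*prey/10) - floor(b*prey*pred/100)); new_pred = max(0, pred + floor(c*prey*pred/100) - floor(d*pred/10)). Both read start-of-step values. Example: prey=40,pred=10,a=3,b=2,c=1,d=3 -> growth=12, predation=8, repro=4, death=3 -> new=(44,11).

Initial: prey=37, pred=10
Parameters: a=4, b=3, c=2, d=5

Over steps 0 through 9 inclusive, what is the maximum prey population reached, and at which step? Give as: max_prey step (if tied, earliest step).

Step 1: prey: 37+14-11=40; pred: 10+7-5=12
Step 2: prey: 40+16-14=42; pred: 12+9-6=15
Step 3: prey: 42+16-18=40; pred: 15+12-7=20
Step 4: prey: 40+16-24=32; pred: 20+16-10=26
Step 5: prey: 32+12-24=20; pred: 26+16-13=29
Step 6: prey: 20+8-17=11; pred: 29+11-14=26
Step 7: prey: 11+4-8=7; pred: 26+5-13=18
Step 8: prey: 7+2-3=6; pred: 18+2-9=11
Step 9: prey: 6+2-1=7; pred: 11+1-5=7
Max prey = 42 at step 2

Answer: 42 2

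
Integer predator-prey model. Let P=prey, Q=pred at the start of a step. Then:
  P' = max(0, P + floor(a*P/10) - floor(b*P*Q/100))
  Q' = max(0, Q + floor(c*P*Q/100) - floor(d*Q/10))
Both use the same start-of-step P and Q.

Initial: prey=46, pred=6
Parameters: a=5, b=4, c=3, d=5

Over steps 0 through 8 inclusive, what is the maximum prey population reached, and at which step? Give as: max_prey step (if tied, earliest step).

Step 1: prey: 46+23-11=58; pred: 6+8-3=11
Step 2: prey: 58+29-25=62; pred: 11+19-5=25
Step 3: prey: 62+31-62=31; pred: 25+46-12=59
Step 4: prey: 31+15-73=0; pred: 59+54-29=84
Step 5: prey: 0+0-0=0; pred: 84+0-42=42
Step 6: prey: 0+0-0=0; pred: 42+0-21=21
Step 7: prey: 0+0-0=0; pred: 21+0-10=11
Step 8: prey: 0+0-0=0; pred: 11+0-5=6
Max prey = 62 at step 2

Answer: 62 2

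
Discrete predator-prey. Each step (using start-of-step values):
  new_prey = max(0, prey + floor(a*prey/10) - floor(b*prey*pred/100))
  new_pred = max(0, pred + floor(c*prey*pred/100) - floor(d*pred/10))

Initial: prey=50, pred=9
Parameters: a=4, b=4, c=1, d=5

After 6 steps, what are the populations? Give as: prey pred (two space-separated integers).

Answer: 58 10

Derivation:
Step 1: prey: 50+20-18=52; pred: 9+4-4=9
Step 2: prey: 52+20-18=54; pred: 9+4-4=9
Step 3: prey: 54+21-19=56; pred: 9+4-4=9
Step 4: prey: 56+22-20=58; pred: 9+5-4=10
Step 5: prey: 58+23-23=58; pred: 10+5-5=10
Step 6: prey: 58+23-23=58; pred: 10+5-5=10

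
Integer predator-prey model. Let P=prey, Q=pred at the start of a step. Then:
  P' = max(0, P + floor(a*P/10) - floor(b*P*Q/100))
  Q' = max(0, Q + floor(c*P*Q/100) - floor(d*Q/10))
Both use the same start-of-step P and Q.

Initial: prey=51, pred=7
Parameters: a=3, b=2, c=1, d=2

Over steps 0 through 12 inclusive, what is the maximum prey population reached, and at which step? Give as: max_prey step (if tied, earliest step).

Step 1: prey: 51+15-7=59; pred: 7+3-1=9
Step 2: prey: 59+17-10=66; pred: 9+5-1=13
Step 3: prey: 66+19-17=68; pred: 13+8-2=19
Step 4: prey: 68+20-25=63; pred: 19+12-3=28
Step 5: prey: 63+18-35=46; pred: 28+17-5=40
Step 6: prey: 46+13-36=23; pred: 40+18-8=50
Step 7: prey: 23+6-23=6; pred: 50+11-10=51
Step 8: prey: 6+1-6=1; pred: 51+3-10=44
Step 9: prey: 1+0-0=1; pred: 44+0-8=36
Step 10: prey: 1+0-0=1; pred: 36+0-7=29
Step 11: prey: 1+0-0=1; pred: 29+0-5=24
Step 12: prey: 1+0-0=1; pred: 24+0-4=20
Max prey = 68 at step 3

Answer: 68 3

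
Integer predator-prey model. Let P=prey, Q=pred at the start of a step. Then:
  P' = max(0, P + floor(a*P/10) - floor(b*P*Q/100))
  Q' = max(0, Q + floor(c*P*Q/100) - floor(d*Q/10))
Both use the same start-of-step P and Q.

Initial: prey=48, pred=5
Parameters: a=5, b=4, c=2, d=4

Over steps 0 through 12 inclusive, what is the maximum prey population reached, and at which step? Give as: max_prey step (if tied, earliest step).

Answer: 77 2

Derivation:
Step 1: prey: 48+24-9=63; pred: 5+4-2=7
Step 2: prey: 63+31-17=77; pred: 7+8-2=13
Step 3: prey: 77+38-40=75; pred: 13+20-5=28
Step 4: prey: 75+37-84=28; pred: 28+42-11=59
Step 5: prey: 28+14-66=0; pred: 59+33-23=69
Step 6: prey: 0+0-0=0; pred: 69+0-27=42
Step 7: prey: 0+0-0=0; pred: 42+0-16=26
Step 8: prey: 0+0-0=0; pred: 26+0-10=16
Step 9: prey: 0+0-0=0; pred: 16+0-6=10
Step 10: prey: 0+0-0=0; pred: 10+0-4=6
Step 11: prey: 0+0-0=0; pred: 6+0-2=4
Step 12: prey: 0+0-0=0; pred: 4+0-1=3
Max prey = 77 at step 2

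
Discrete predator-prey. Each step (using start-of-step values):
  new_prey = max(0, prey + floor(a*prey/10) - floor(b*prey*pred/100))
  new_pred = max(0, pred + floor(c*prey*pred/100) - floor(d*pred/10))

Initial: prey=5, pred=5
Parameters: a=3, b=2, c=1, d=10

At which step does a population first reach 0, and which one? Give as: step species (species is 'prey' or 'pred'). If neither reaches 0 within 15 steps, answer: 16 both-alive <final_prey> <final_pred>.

Answer: 1 pred

Derivation:
Step 1: prey: 5+1-0=6; pred: 5+0-5=0
First extinction: pred at step 1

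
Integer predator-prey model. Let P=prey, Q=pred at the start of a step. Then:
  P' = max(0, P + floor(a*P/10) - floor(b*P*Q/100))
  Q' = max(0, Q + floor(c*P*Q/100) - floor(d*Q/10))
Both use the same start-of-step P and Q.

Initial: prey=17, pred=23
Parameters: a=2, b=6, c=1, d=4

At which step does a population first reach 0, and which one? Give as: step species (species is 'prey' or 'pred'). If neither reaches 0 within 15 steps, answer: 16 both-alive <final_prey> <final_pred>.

Answer: 1 prey

Derivation:
Step 1: prey: 17+3-23=0; pred: 23+3-9=17
First extinction: prey at step 1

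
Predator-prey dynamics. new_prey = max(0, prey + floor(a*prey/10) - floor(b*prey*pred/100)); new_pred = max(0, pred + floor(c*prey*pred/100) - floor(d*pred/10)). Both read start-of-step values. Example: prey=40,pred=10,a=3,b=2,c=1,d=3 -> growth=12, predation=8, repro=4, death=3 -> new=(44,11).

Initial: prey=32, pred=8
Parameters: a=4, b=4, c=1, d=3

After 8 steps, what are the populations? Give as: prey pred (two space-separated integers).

Step 1: prey: 32+12-10=34; pred: 8+2-2=8
Step 2: prey: 34+13-10=37; pred: 8+2-2=8
Step 3: prey: 37+14-11=40; pred: 8+2-2=8
Step 4: prey: 40+16-12=44; pred: 8+3-2=9
Step 5: prey: 44+17-15=46; pred: 9+3-2=10
Step 6: prey: 46+18-18=46; pred: 10+4-3=11
Step 7: prey: 46+18-20=44; pred: 11+5-3=13
Step 8: prey: 44+17-22=39; pred: 13+5-3=15

Answer: 39 15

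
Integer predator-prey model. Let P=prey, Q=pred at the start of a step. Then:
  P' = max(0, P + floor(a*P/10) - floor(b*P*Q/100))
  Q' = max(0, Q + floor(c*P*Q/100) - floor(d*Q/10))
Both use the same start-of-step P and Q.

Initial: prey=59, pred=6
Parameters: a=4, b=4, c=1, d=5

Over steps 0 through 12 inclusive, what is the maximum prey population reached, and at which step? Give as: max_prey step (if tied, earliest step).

Step 1: prey: 59+23-14=68; pred: 6+3-3=6
Step 2: prey: 68+27-16=79; pred: 6+4-3=7
Step 3: prey: 79+31-22=88; pred: 7+5-3=9
Step 4: prey: 88+35-31=92; pred: 9+7-4=12
Step 5: prey: 92+36-44=84; pred: 12+11-6=17
Step 6: prey: 84+33-57=60; pred: 17+14-8=23
Step 7: prey: 60+24-55=29; pred: 23+13-11=25
Step 8: prey: 29+11-29=11; pred: 25+7-12=20
Step 9: prey: 11+4-8=7; pred: 20+2-10=12
Step 10: prey: 7+2-3=6; pred: 12+0-6=6
Step 11: prey: 6+2-1=7; pred: 6+0-3=3
Step 12: prey: 7+2-0=9; pred: 3+0-1=2
Max prey = 92 at step 4

Answer: 92 4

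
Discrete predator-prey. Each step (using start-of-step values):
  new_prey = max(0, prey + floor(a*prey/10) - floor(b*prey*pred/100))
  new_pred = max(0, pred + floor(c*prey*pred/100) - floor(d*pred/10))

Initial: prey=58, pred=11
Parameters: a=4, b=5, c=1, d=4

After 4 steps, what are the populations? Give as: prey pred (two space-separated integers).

Answer: 19 12

Derivation:
Step 1: prey: 58+23-31=50; pred: 11+6-4=13
Step 2: prey: 50+20-32=38; pred: 13+6-5=14
Step 3: prey: 38+15-26=27; pred: 14+5-5=14
Step 4: prey: 27+10-18=19; pred: 14+3-5=12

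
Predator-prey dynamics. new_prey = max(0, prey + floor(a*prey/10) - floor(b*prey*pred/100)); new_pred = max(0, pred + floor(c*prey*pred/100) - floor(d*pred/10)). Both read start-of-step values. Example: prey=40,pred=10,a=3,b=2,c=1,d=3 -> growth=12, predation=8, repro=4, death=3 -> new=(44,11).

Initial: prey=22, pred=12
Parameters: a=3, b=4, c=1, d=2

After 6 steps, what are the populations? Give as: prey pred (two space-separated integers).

Answer: 8 8

Derivation:
Step 1: prey: 22+6-10=18; pred: 12+2-2=12
Step 2: prey: 18+5-8=15; pred: 12+2-2=12
Step 3: prey: 15+4-7=12; pred: 12+1-2=11
Step 4: prey: 12+3-5=10; pred: 11+1-2=10
Step 5: prey: 10+3-4=9; pred: 10+1-2=9
Step 6: prey: 9+2-3=8; pred: 9+0-1=8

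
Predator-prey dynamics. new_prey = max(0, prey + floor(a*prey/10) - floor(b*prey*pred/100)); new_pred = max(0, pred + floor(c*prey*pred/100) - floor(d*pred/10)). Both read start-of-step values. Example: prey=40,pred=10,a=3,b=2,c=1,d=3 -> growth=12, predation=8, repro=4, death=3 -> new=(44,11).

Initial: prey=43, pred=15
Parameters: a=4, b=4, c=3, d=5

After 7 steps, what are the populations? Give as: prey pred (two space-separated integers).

Answer: 0 3

Derivation:
Step 1: prey: 43+17-25=35; pred: 15+19-7=27
Step 2: prey: 35+14-37=12; pred: 27+28-13=42
Step 3: prey: 12+4-20=0; pred: 42+15-21=36
Step 4: prey: 0+0-0=0; pred: 36+0-18=18
Step 5: prey: 0+0-0=0; pred: 18+0-9=9
Step 6: prey: 0+0-0=0; pred: 9+0-4=5
Step 7: prey: 0+0-0=0; pred: 5+0-2=3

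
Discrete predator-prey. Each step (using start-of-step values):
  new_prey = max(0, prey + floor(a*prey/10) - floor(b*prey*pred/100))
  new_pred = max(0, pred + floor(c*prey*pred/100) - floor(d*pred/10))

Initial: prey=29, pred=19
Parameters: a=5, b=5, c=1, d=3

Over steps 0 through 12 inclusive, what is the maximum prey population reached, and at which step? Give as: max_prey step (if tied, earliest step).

Step 1: prey: 29+14-27=16; pred: 19+5-5=19
Step 2: prey: 16+8-15=9; pred: 19+3-5=17
Step 3: prey: 9+4-7=6; pred: 17+1-5=13
Step 4: prey: 6+3-3=6; pred: 13+0-3=10
Step 5: prey: 6+3-3=6; pred: 10+0-3=7
Step 6: prey: 6+3-2=7; pred: 7+0-2=5
Step 7: prey: 7+3-1=9; pred: 5+0-1=4
Step 8: prey: 9+4-1=12; pred: 4+0-1=3
Step 9: prey: 12+6-1=17; pred: 3+0-0=3
Step 10: prey: 17+8-2=23; pred: 3+0-0=3
Step 11: prey: 23+11-3=31; pred: 3+0-0=3
Step 12: prey: 31+15-4=42; pred: 3+0-0=3
Max prey = 42 at step 12

Answer: 42 12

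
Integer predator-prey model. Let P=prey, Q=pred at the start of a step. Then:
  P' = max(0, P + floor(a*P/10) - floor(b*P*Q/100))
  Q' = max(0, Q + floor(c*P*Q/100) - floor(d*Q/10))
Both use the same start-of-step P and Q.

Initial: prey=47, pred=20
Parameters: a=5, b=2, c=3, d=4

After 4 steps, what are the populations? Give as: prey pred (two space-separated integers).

Answer: 0 89

Derivation:
Step 1: prey: 47+23-18=52; pred: 20+28-8=40
Step 2: prey: 52+26-41=37; pred: 40+62-16=86
Step 3: prey: 37+18-63=0; pred: 86+95-34=147
Step 4: prey: 0+0-0=0; pred: 147+0-58=89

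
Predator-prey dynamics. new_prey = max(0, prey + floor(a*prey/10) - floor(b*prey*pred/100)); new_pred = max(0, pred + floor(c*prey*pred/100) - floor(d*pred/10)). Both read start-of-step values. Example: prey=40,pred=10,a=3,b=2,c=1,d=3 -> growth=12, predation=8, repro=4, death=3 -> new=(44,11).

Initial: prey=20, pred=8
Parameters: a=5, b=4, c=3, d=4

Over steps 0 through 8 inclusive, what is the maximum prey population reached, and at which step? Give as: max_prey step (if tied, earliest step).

Answer: 29 3

Derivation:
Step 1: prey: 20+10-6=24; pred: 8+4-3=9
Step 2: prey: 24+12-8=28; pred: 9+6-3=12
Step 3: prey: 28+14-13=29; pred: 12+10-4=18
Step 4: prey: 29+14-20=23; pred: 18+15-7=26
Step 5: prey: 23+11-23=11; pred: 26+17-10=33
Step 6: prey: 11+5-14=2; pred: 33+10-13=30
Step 7: prey: 2+1-2=1; pred: 30+1-12=19
Step 8: prey: 1+0-0=1; pred: 19+0-7=12
Max prey = 29 at step 3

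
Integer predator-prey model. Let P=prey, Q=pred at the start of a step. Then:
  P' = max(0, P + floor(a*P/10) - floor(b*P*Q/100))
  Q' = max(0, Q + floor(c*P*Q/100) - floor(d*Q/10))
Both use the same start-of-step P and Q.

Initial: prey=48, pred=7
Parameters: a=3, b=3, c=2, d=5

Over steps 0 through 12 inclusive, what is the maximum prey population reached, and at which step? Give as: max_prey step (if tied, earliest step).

Answer: 52 1

Derivation:
Step 1: prey: 48+14-10=52; pred: 7+6-3=10
Step 2: prey: 52+15-15=52; pred: 10+10-5=15
Step 3: prey: 52+15-23=44; pred: 15+15-7=23
Step 4: prey: 44+13-30=27; pred: 23+20-11=32
Step 5: prey: 27+8-25=10; pred: 32+17-16=33
Step 6: prey: 10+3-9=4; pred: 33+6-16=23
Step 7: prey: 4+1-2=3; pred: 23+1-11=13
Step 8: prey: 3+0-1=2; pred: 13+0-6=7
Step 9: prey: 2+0-0=2; pred: 7+0-3=4
Step 10: prey: 2+0-0=2; pred: 4+0-2=2
Step 11: prey: 2+0-0=2; pred: 2+0-1=1
Step 12: prey: 2+0-0=2; pred: 1+0-0=1
Max prey = 52 at step 1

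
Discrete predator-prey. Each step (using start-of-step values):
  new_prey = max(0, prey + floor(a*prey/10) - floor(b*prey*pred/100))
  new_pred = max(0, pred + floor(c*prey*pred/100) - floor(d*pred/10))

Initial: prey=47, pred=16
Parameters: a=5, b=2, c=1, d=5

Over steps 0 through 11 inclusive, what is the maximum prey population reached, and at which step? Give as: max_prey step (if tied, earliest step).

Step 1: prey: 47+23-15=55; pred: 16+7-8=15
Step 2: prey: 55+27-16=66; pred: 15+8-7=16
Step 3: prey: 66+33-21=78; pred: 16+10-8=18
Step 4: prey: 78+39-28=89; pred: 18+14-9=23
Step 5: prey: 89+44-40=93; pred: 23+20-11=32
Step 6: prey: 93+46-59=80; pred: 32+29-16=45
Step 7: prey: 80+40-72=48; pred: 45+36-22=59
Step 8: prey: 48+24-56=16; pred: 59+28-29=58
Step 9: prey: 16+8-18=6; pred: 58+9-29=38
Step 10: prey: 6+3-4=5; pred: 38+2-19=21
Step 11: prey: 5+2-2=5; pred: 21+1-10=12
Max prey = 93 at step 5

Answer: 93 5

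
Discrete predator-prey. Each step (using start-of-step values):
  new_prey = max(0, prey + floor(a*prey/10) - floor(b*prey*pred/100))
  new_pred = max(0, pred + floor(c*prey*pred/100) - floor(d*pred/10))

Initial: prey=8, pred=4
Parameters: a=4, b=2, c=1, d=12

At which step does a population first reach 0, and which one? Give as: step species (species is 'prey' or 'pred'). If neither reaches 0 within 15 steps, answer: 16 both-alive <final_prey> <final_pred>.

Answer: 1 pred

Derivation:
Step 1: prey: 8+3-0=11; pred: 4+0-4=0
First extinction: pred at step 1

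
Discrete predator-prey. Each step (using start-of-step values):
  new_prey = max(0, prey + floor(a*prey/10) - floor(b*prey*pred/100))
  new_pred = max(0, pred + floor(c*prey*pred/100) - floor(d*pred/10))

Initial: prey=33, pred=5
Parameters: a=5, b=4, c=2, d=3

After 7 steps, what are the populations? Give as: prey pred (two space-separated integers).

Answer: 0 31

Derivation:
Step 1: prey: 33+16-6=43; pred: 5+3-1=7
Step 2: prey: 43+21-12=52; pred: 7+6-2=11
Step 3: prey: 52+26-22=56; pred: 11+11-3=19
Step 4: prey: 56+28-42=42; pred: 19+21-5=35
Step 5: prey: 42+21-58=5; pred: 35+29-10=54
Step 6: prey: 5+2-10=0; pred: 54+5-16=43
Step 7: prey: 0+0-0=0; pred: 43+0-12=31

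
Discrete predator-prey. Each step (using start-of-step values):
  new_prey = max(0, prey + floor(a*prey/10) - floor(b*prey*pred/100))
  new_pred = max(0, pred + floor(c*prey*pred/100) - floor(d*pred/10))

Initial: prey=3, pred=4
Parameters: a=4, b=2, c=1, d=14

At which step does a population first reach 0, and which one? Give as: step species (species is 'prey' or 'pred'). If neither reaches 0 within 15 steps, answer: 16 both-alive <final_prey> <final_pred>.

Answer: 1 pred

Derivation:
Step 1: prey: 3+1-0=4; pred: 4+0-5=0
First extinction: pred at step 1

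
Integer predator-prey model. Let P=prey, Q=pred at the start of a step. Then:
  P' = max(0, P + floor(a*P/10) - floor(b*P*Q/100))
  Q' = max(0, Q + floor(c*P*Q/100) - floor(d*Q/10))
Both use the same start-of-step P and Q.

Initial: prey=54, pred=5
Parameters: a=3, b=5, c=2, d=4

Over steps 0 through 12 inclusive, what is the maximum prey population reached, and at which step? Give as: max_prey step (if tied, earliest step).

Step 1: prey: 54+16-13=57; pred: 5+5-2=8
Step 2: prey: 57+17-22=52; pred: 8+9-3=14
Step 3: prey: 52+15-36=31; pred: 14+14-5=23
Step 4: prey: 31+9-35=5; pred: 23+14-9=28
Step 5: prey: 5+1-7=0; pred: 28+2-11=19
Step 6: prey: 0+0-0=0; pred: 19+0-7=12
Step 7: prey: 0+0-0=0; pred: 12+0-4=8
Step 8: prey: 0+0-0=0; pred: 8+0-3=5
Step 9: prey: 0+0-0=0; pred: 5+0-2=3
Step 10: prey: 0+0-0=0; pred: 3+0-1=2
Step 11: prey: 0+0-0=0; pred: 2+0-0=2
Step 12: prey: 0+0-0=0; pred: 2+0-0=2
Max prey = 57 at step 1

Answer: 57 1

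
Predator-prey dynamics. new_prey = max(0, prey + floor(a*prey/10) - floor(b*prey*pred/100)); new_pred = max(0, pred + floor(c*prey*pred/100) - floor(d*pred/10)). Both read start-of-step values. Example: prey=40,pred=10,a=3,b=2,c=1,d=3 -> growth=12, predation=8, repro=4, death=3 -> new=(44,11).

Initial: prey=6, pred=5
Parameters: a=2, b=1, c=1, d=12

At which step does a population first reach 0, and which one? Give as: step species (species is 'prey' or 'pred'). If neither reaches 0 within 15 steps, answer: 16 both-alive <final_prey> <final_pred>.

Step 1: prey: 6+1-0=7; pred: 5+0-6=0
First extinction: pred at step 1

Answer: 1 pred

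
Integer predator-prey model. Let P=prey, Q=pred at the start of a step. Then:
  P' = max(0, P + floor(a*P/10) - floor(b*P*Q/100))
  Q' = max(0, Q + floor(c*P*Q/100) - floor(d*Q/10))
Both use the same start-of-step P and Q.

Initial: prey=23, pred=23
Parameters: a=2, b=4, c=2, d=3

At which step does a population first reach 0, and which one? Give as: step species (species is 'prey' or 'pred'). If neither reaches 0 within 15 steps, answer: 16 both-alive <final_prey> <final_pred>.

Step 1: prey: 23+4-21=6; pred: 23+10-6=27
Step 2: prey: 6+1-6=1; pred: 27+3-8=22
Step 3: prey: 1+0-0=1; pred: 22+0-6=16
Step 4: prey: 1+0-0=1; pred: 16+0-4=12
Step 5: prey: 1+0-0=1; pred: 12+0-3=9
Step 6: prey: 1+0-0=1; pred: 9+0-2=7
Step 7: prey: 1+0-0=1; pred: 7+0-2=5
Step 8: prey: 1+0-0=1; pred: 5+0-1=4
Step 9: prey: 1+0-0=1; pred: 4+0-1=3
Step 10: prey: 1+0-0=1; pred: 3+0-0=3
Steps 11-15: state stable at prey=1, pred=3 (no change)
No extinction within 15 steps

Answer: 16 both-alive 1 3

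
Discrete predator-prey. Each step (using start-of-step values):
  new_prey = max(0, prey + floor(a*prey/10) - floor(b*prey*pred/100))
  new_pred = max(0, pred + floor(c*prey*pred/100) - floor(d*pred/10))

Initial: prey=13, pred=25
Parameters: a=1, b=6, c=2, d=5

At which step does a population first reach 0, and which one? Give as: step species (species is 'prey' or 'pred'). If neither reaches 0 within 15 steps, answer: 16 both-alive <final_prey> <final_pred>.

Answer: 1 prey

Derivation:
Step 1: prey: 13+1-19=0; pred: 25+6-12=19
First extinction: prey at step 1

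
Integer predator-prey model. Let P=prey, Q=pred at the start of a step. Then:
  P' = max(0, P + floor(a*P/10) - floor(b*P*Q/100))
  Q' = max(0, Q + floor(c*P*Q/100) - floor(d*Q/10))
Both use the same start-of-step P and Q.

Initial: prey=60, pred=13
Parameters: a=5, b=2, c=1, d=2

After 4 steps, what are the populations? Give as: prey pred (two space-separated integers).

Step 1: prey: 60+30-15=75; pred: 13+7-2=18
Step 2: prey: 75+37-27=85; pred: 18+13-3=28
Step 3: prey: 85+42-47=80; pred: 28+23-5=46
Step 4: prey: 80+40-73=47; pred: 46+36-9=73

Answer: 47 73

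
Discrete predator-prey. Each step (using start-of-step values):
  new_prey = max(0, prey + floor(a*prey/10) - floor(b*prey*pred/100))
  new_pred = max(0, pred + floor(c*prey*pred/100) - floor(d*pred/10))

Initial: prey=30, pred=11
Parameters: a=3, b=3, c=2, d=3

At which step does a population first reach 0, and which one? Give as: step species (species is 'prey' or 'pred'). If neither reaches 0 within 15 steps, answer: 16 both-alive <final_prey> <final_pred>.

Step 1: prey: 30+9-9=30; pred: 11+6-3=14
Step 2: prey: 30+9-12=27; pred: 14+8-4=18
Step 3: prey: 27+8-14=21; pred: 18+9-5=22
Step 4: prey: 21+6-13=14; pred: 22+9-6=25
Step 5: prey: 14+4-10=8; pred: 25+7-7=25
Step 6: prey: 8+2-6=4; pred: 25+4-7=22
Step 7: prey: 4+1-2=3; pred: 22+1-6=17
Step 8: prey: 3+0-1=2; pred: 17+1-5=13
Step 9: prey: 2+0-0=2; pred: 13+0-3=10
Step 10: prey: 2+0-0=2; pred: 10+0-3=7
Step 11: prey: 2+0-0=2; pred: 7+0-2=5
Step 12: prey: 2+0-0=2; pred: 5+0-1=4
Step 13: prey: 2+0-0=2; pred: 4+0-1=3
Step 14: prey: 2+0-0=2; pred: 3+0-0=3
Steps 15-15: state stable at prey=2, pred=3 (no change)
No extinction within 15 steps

Answer: 16 both-alive 2 3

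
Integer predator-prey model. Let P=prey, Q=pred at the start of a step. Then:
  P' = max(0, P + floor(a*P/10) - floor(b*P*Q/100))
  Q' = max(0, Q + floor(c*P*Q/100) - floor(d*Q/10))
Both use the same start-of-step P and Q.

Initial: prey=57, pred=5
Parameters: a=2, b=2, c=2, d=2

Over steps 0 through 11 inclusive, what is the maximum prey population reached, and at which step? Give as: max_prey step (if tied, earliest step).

Step 1: prey: 57+11-5=63; pred: 5+5-1=9
Step 2: prey: 63+12-11=64; pred: 9+11-1=19
Step 3: prey: 64+12-24=52; pred: 19+24-3=40
Step 4: prey: 52+10-41=21; pred: 40+41-8=73
Step 5: prey: 21+4-30=0; pred: 73+30-14=89
Step 6: prey: 0+0-0=0; pred: 89+0-17=72
Step 7: prey: 0+0-0=0; pred: 72+0-14=58
Step 8: prey: 0+0-0=0; pred: 58+0-11=47
Step 9: prey: 0+0-0=0; pred: 47+0-9=38
Step 10: prey: 0+0-0=0; pred: 38+0-7=31
Step 11: prey: 0+0-0=0; pred: 31+0-6=25
Max prey = 64 at step 2

Answer: 64 2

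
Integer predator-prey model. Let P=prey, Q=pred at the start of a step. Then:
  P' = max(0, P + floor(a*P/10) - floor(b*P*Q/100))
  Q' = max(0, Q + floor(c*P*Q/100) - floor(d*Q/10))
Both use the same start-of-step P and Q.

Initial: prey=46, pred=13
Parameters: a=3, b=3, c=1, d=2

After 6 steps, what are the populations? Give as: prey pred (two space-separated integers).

Step 1: prey: 46+13-17=42; pred: 13+5-2=16
Step 2: prey: 42+12-20=34; pred: 16+6-3=19
Step 3: prey: 34+10-19=25; pred: 19+6-3=22
Step 4: prey: 25+7-16=16; pred: 22+5-4=23
Step 5: prey: 16+4-11=9; pred: 23+3-4=22
Step 6: prey: 9+2-5=6; pred: 22+1-4=19

Answer: 6 19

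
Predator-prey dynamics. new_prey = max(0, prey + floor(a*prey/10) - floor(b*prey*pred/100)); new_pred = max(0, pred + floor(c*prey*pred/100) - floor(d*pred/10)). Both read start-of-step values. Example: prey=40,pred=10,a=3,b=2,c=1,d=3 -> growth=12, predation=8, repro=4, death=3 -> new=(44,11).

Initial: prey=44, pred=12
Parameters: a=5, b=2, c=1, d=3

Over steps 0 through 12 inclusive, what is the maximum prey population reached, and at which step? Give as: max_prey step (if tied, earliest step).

Answer: 84 4

Derivation:
Step 1: prey: 44+22-10=56; pred: 12+5-3=14
Step 2: prey: 56+28-15=69; pred: 14+7-4=17
Step 3: prey: 69+34-23=80; pred: 17+11-5=23
Step 4: prey: 80+40-36=84; pred: 23+18-6=35
Step 5: prey: 84+42-58=68; pred: 35+29-10=54
Step 6: prey: 68+34-73=29; pred: 54+36-16=74
Step 7: prey: 29+14-42=1; pred: 74+21-22=73
Step 8: prey: 1+0-1=0; pred: 73+0-21=52
Step 9: prey: 0+0-0=0; pred: 52+0-15=37
Step 10: prey: 0+0-0=0; pred: 37+0-11=26
Step 11: prey: 0+0-0=0; pred: 26+0-7=19
Step 12: prey: 0+0-0=0; pred: 19+0-5=14
Max prey = 84 at step 4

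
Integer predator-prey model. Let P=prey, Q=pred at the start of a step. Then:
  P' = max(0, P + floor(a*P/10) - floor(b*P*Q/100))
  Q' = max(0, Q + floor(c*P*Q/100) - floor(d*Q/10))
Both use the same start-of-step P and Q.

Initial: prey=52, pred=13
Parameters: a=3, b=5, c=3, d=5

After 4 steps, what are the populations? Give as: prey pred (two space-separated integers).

Step 1: prey: 52+15-33=34; pred: 13+20-6=27
Step 2: prey: 34+10-45=0; pred: 27+27-13=41
Step 3: prey: 0+0-0=0; pred: 41+0-20=21
Step 4: prey: 0+0-0=0; pred: 21+0-10=11

Answer: 0 11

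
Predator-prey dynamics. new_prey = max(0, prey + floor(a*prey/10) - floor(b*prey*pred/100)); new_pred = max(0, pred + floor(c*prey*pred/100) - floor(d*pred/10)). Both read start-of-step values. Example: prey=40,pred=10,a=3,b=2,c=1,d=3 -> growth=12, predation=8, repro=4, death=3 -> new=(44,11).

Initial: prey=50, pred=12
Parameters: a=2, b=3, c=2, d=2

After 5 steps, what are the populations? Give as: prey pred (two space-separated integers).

Answer: 0 31

Derivation:
Step 1: prey: 50+10-18=42; pred: 12+12-2=22
Step 2: prey: 42+8-27=23; pred: 22+18-4=36
Step 3: prey: 23+4-24=3; pred: 36+16-7=45
Step 4: prey: 3+0-4=0; pred: 45+2-9=38
Step 5: prey: 0+0-0=0; pred: 38+0-7=31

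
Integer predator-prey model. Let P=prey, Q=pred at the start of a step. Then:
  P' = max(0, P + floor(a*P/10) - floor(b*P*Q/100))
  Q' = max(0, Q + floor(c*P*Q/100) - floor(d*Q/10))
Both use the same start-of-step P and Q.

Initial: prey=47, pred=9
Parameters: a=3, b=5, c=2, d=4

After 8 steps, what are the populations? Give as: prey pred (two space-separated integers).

Answer: 1 3

Derivation:
Step 1: prey: 47+14-21=40; pred: 9+8-3=14
Step 2: prey: 40+12-28=24; pred: 14+11-5=20
Step 3: prey: 24+7-24=7; pred: 20+9-8=21
Step 4: prey: 7+2-7=2; pred: 21+2-8=15
Step 5: prey: 2+0-1=1; pred: 15+0-6=9
Step 6: prey: 1+0-0=1; pred: 9+0-3=6
Step 7: prey: 1+0-0=1; pred: 6+0-2=4
Step 8: prey: 1+0-0=1; pred: 4+0-1=3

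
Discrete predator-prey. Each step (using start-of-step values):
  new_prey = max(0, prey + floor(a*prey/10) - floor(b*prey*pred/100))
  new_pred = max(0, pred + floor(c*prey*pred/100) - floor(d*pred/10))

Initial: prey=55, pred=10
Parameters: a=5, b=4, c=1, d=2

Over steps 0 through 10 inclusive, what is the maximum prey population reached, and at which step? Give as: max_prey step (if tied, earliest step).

Step 1: prey: 55+27-22=60; pred: 10+5-2=13
Step 2: prey: 60+30-31=59; pred: 13+7-2=18
Step 3: prey: 59+29-42=46; pred: 18+10-3=25
Step 4: prey: 46+23-46=23; pred: 25+11-5=31
Step 5: prey: 23+11-28=6; pred: 31+7-6=32
Step 6: prey: 6+3-7=2; pred: 32+1-6=27
Step 7: prey: 2+1-2=1; pred: 27+0-5=22
Step 8: prey: 1+0-0=1; pred: 22+0-4=18
Step 9: prey: 1+0-0=1; pred: 18+0-3=15
Step 10: prey: 1+0-0=1; pred: 15+0-3=12
Max prey = 60 at step 1

Answer: 60 1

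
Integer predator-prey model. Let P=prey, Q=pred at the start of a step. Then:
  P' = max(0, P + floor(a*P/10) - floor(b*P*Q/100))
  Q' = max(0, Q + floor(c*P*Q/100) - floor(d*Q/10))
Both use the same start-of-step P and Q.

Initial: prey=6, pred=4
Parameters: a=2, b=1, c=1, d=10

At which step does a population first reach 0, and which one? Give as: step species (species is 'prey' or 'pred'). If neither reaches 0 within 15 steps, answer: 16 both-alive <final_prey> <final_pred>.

Answer: 1 pred

Derivation:
Step 1: prey: 6+1-0=7; pred: 4+0-4=0
First extinction: pred at step 1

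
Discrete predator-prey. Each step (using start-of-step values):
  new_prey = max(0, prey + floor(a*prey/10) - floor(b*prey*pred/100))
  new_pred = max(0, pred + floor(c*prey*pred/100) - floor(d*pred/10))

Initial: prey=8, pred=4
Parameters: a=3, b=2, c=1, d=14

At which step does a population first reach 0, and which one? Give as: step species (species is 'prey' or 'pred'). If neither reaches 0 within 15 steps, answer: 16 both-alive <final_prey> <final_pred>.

Answer: 1 pred

Derivation:
Step 1: prey: 8+2-0=10; pred: 4+0-5=0
First extinction: pred at step 1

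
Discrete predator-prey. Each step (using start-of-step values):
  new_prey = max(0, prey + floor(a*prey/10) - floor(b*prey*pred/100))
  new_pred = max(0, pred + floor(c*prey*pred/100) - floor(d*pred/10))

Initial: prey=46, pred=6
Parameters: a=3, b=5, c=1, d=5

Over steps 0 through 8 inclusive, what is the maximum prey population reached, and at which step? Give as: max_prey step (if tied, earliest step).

Answer: 64 8

Derivation:
Step 1: prey: 46+13-13=46; pred: 6+2-3=5
Step 2: prey: 46+13-11=48; pred: 5+2-2=5
Step 3: prey: 48+14-12=50; pred: 5+2-2=5
Step 4: prey: 50+15-12=53; pred: 5+2-2=5
Step 5: prey: 53+15-13=55; pred: 5+2-2=5
Step 6: prey: 55+16-13=58; pred: 5+2-2=5
Step 7: prey: 58+17-14=61; pred: 5+2-2=5
Step 8: prey: 61+18-15=64; pred: 5+3-2=6
Max prey = 64 at step 8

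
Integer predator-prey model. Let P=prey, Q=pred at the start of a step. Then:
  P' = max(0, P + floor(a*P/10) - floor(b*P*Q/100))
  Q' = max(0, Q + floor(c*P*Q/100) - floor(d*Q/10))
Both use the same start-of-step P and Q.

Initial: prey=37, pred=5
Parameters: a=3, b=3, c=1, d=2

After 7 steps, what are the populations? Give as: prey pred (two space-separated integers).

Step 1: prey: 37+11-5=43; pred: 5+1-1=5
Step 2: prey: 43+12-6=49; pred: 5+2-1=6
Step 3: prey: 49+14-8=55; pred: 6+2-1=7
Step 4: prey: 55+16-11=60; pred: 7+3-1=9
Step 5: prey: 60+18-16=62; pred: 9+5-1=13
Step 6: prey: 62+18-24=56; pred: 13+8-2=19
Step 7: prey: 56+16-31=41; pred: 19+10-3=26

Answer: 41 26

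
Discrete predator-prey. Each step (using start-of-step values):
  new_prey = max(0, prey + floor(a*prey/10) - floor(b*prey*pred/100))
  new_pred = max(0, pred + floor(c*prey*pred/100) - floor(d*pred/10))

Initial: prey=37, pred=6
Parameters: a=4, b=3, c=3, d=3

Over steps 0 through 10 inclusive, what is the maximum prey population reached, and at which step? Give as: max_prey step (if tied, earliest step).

Step 1: prey: 37+14-6=45; pred: 6+6-1=11
Step 2: prey: 45+18-14=49; pred: 11+14-3=22
Step 3: prey: 49+19-32=36; pred: 22+32-6=48
Step 4: prey: 36+14-51=0; pred: 48+51-14=85
Step 5: prey: 0+0-0=0; pred: 85+0-25=60
Step 6: prey: 0+0-0=0; pred: 60+0-18=42
Step 7: prey: 0+0-0=0; pred: 42+0-12=30
Step 8: prey: 0+0-0=0; pred: 30+0-9=21
Step 9: prey: 0+0-0=0; pred: 21+0-6=15
Step 10: prey: 0+0-0=0; pred: 15+0-4=11
Max prey = 49 at step 2

Answer: 49 2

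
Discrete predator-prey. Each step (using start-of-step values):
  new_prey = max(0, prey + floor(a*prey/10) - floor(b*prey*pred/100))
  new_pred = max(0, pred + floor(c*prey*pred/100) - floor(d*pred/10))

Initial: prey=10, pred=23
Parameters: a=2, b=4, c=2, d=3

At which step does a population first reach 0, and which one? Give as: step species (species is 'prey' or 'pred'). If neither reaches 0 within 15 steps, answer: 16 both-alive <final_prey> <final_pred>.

Answer: 16 both-alive 1 3

Derivation:
Step 1: prey: 10+2-9=3; pred: 23+4-6=21
Step 2: prey: 3+0-2=1; pred: 21+1-6=16
Step 3: prey: 1+0-0=1; pred: 16+0-4=12
Step 4: prey: 1+0-0=1; pred: 12+0-3=9
Step 5: prey: 1+0-0=1; pred: 9+0-2=7
Step 6: prey: 1+0-0=1; pred: 7+0-2=5
Step 7: prey: 1+0-0=1; pred: 5+0-1=4
Step 8: prey: 1+0-0=1; pred: 4+0-1=3
Step 9: prey: 1+0-0=1; pred: 3+0-0=3
Steps 10-15: state stable at prey=1, pred=3 (no change)
No extinction within 15 steps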